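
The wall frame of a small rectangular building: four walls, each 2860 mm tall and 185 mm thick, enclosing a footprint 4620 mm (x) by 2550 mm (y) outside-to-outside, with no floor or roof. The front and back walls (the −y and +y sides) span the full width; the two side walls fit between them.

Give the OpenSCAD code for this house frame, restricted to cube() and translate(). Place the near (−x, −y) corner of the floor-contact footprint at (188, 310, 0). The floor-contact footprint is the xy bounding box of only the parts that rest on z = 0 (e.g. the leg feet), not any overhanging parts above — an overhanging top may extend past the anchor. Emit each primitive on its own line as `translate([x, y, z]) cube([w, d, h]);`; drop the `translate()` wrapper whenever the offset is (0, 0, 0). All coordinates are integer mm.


translate([188, 310, 0]) cube([4620, 185, 2860]);
translate([188, 2675, 0]) cube([4620, 185, 2860]);
translate([188, 495, 0]) cube([185, 2180, 2860]);
translate([4623, 495, 0]) cube([185, 2180, 2860]);


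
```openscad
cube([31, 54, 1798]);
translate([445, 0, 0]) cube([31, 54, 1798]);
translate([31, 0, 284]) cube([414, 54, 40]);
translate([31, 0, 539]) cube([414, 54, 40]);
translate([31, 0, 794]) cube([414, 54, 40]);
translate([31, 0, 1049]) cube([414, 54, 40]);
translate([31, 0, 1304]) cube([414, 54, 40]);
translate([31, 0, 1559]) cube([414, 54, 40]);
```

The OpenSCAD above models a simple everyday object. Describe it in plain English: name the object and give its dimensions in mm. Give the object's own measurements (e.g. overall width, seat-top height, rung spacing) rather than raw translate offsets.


A straight ladder. Two 31×54 mm vertical rails, 1798 mm tall, stand 476 mm apart (outside-to-outside) with their front faces coplanar on the −y side. 6 rungs, each 54 mm deep and 40 mm tall, span between the inner faces of the rails, front faces flush with the rails. The lowest rung's underside is at z = 284 mm and rungs are spaced 255 mm apart (underside to underside).


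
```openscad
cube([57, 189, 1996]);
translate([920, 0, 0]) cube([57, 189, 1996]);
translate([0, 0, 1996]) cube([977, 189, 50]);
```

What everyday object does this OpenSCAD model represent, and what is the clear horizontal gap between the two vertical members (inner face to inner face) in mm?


A door frame. The clear opening width is 863 mm.

Two 1996 mm tall posts with a header on top — a door frame. The left jamb is 57 mm wide at x = 0; the right jamb starts at x = 920. The clear opening is 920 − 57 = 863 mm.


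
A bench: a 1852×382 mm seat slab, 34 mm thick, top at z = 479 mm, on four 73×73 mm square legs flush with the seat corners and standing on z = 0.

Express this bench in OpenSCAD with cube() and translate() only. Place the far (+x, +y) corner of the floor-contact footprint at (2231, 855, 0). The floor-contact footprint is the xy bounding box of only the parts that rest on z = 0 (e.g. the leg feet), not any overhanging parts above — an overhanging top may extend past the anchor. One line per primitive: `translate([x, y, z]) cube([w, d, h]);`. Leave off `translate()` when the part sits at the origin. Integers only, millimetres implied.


translate([379, 473, 445]) cube([1852, 382, 34]);
translate([379, 473, 0]) cube([73, 73, 445]);
translate([379, 782, 0]) cube([73, 73, 445]);
translate([2158, 473, 0]) cube([73, 73, 445]);
translate([2158, 782, 0]) cube([73, 73, 445]);


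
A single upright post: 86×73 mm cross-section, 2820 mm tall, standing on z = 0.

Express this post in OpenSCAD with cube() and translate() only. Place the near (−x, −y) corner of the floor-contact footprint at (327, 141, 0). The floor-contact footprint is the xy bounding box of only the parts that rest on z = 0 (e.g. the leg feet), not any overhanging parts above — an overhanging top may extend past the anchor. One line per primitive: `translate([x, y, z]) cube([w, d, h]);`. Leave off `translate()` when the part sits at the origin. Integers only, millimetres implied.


translate([327, 141, 0]) cube([86, 73, 2820]);


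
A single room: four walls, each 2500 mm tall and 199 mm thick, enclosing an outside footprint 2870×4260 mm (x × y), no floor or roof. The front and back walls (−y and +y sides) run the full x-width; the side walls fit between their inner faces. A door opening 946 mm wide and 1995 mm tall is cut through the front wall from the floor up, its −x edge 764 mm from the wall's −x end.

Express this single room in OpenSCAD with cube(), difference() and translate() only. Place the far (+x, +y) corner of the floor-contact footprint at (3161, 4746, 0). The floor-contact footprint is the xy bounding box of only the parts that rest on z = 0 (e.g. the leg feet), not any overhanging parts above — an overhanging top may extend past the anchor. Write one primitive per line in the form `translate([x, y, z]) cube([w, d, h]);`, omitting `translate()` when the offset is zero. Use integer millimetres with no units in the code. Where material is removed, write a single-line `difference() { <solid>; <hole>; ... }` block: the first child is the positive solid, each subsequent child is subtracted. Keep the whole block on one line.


difference() { translate([291, 486, 0]) cube([2870, 199, 2500]); translate([1055, 486, 0]) cube([946, 199, 1995]); }
translate([291, 4547, 0]) cube([2870, 199, 2500]);
translate([291, 685, 0]) cube([199, 3862, 2500]);
translate([2962, 685, 0]) cube([199, 3862, 2500]);


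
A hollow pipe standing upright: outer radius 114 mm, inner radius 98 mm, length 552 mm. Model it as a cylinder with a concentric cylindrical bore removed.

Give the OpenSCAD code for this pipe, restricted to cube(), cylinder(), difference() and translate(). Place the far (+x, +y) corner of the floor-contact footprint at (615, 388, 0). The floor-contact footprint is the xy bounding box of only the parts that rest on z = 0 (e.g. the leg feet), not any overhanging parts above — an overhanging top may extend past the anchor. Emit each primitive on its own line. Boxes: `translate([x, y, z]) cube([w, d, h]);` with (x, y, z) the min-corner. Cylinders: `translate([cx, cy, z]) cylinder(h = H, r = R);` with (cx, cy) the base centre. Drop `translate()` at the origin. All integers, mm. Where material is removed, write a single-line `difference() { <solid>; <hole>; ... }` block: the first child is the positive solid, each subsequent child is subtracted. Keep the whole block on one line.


difference() { translate([501, 274, 0]) cylinder(h = 552, r = 114); translate([501, 274, 0]) cylinder(h = 552, r = 98); }


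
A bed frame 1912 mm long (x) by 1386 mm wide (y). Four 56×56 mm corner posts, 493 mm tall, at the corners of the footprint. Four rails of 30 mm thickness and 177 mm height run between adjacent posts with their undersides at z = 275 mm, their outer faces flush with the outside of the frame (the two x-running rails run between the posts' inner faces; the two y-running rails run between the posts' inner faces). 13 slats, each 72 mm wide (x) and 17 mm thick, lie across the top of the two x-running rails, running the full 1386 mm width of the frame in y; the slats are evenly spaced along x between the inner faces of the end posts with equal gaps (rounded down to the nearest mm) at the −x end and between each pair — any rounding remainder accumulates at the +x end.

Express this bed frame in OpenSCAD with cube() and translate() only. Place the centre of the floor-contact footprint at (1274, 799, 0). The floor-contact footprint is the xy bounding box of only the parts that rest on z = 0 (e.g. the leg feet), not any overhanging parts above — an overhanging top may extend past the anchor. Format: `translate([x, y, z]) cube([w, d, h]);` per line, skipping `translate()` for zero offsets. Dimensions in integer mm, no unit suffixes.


translate([318, 106, 0]) cube([56, 56, 493]);
translate([318, 1436, 0]) cube([56, 56, 493]);
translate([2174, 106, 0]) cube([56, 56, 493]);
translate([2174, 1436, 0]) cube([56, 56, 493]);
translate([374, 106, 275]) cube([1800, 30, 177]);
translate([374, 1462, 275]) cube([1800, 30, 177]);
translate([318, 162, 275]) cube([30, 1274, 177]);
translate([2200, 162, 275]) cube([30, 1274, 177]);
translate([435, 106, 452]) cube([72, 1386, 17]);
translate([568, 106, 452]) cube([72, 1386, 17]);
translate([701, 106, 452]) cube([72, 1386, 17]);
translate([834, 106, 452]) cube([72, 1386, 17]);
translate([967, 106, 452]) cube([72, 1386, 17]);
translate([1100, 106, 452]) cube([72, 1386, 17]);
translate([1233, 106, 452]) cube([72, 1386, 17]);
translate([1366, 106, 452]) cube([72, 1386, 17]);
translate([1499, 106, 452]) cube([72, 1386, 17]);
translate([1632, 106, 452]) cube([72, 1386, 17]);
translate([1765, 106, 452]) cube([72, 1386, 17]);
translate([1898, 106, 452]) cube([72, 1386, 17]);
translate([2031, 106, 452]) cube([72, 1386, 17]);


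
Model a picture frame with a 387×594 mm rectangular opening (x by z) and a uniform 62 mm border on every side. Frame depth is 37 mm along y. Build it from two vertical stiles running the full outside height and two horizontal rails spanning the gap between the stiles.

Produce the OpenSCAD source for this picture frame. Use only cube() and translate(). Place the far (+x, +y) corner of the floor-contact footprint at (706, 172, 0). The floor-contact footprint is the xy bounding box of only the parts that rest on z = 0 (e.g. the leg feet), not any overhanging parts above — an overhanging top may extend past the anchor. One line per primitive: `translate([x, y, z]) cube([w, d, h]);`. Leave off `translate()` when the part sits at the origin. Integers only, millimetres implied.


translate([195, 135, 0]) cube([62, 37, 718]);
translate([644, 135, 0]) cube([62, 37, 718]);
translate([257, 135, 0]) cube([387, 37, 62]);
translate([257, 135, 656]) cube([387, 37, 62]);


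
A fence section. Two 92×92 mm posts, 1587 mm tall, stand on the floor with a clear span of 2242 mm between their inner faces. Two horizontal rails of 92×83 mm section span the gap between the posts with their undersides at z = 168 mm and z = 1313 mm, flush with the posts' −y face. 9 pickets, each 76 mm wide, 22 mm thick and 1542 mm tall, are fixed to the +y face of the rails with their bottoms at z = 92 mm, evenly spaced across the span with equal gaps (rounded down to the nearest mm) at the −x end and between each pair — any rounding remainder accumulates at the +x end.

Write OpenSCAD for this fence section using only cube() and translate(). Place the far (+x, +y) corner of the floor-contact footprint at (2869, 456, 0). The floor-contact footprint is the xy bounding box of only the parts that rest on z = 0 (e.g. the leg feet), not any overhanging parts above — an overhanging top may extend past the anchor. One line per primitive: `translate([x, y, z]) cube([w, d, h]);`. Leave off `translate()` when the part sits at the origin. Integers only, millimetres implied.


translate([443, 364, 0]) cube([92, 92, 1587]);
translate([2777, 364, 0]) cube([92, 92, 1587]);
translate([535, 364, 168]) cube([2242, 92, 83]);
translate([535, 364, 1313]) cube([2242, 92, 83]);
translate([690, 456, 92]) cube([76, 22, 1542]);
translate([921, 456, 92]) cube([76, 22, 1542]);
translate([1152, 456, 92]) cube([76, 22, 1542]);
translate([1383, 456, 92]) cube([76, 22, 1542]);
translate([1614, 456, 92]) cube([76, 22, 1542]);
translate([1845, 456, 92]) cube([76, 22, 1542]);
translate([2076, 456, 92]) cube([76, 22, 1542]);
translate([2307, 456, 92]) cube([76, 22, 1542]);
translate([2538, 456, 92]) cube([76, 22, 1542]);


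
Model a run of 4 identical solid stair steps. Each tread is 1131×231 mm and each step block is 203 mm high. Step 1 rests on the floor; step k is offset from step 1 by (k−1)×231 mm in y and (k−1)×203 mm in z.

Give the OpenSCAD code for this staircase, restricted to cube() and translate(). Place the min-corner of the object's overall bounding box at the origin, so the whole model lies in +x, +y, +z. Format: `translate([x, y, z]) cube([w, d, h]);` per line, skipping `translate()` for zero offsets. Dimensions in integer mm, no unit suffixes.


cube([1131, 231, 203]);
translate([0, 231, 203]) cube([1131, 231, 203]);
translate([0, 462, 406]) cube([1131, 231, 203]);
translate([0, 693, 609]) cube([1131, 231, 203]);


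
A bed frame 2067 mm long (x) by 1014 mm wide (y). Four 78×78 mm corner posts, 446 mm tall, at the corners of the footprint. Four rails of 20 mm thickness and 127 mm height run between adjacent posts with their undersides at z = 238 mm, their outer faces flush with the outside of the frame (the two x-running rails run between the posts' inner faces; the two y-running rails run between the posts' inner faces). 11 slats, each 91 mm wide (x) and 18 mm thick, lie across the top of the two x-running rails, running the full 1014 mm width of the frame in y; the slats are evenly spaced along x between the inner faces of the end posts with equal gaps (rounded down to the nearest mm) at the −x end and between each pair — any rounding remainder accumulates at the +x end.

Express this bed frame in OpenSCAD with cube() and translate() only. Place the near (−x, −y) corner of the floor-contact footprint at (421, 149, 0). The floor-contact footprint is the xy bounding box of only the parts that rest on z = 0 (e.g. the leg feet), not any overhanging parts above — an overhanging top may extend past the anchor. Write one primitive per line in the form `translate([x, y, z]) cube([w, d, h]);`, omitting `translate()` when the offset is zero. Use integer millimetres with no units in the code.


translate([421, 149, 0]) cube([78, 78, 446]);
translate([421, 1085, 0]) cube([78, 78, 446]);
translate([2410, 149, 0]) cube([78, 78, 446]);
translate([2410, 1085, 0]) cube([78, 78, 446]);
translate([499, 149, 238]) cube([1911, 20, 127]);
translate([499, 1143, 238]) cube([1911, 20, 127]);
translate([421, 227, 238]) cube([20, 858, 127]);
translate([2468, 227, 238]) cube([20, 858, 127]);
translate([574, 149, 365]) cube([91, 1014, 18]);
translate([740, 149, 365]) cube([91, 1014, 18]);
translate([906, 149, 365]) cube([91, 1014, 18]);
translate([1072, 149, 365]) cube([91, 1014, 18]);
translate([1238, 149, 365]) cube([91, 1014, 18]);
translate([1404, 149, 365]) cube([91, 1014, 18]);
translate([1570, 149, 365]) cube([91, 1014, 18]);
translate([1736, 149, 365]) cube([91, 1014, 18]);
translate([1902, 149, 365]) cube([91, 1014, 18]);
translate([2068, 149, 365]) cube([91, 1014, 18]);
translate([2234, 149, 365]) cube([91, 1014, 18]);


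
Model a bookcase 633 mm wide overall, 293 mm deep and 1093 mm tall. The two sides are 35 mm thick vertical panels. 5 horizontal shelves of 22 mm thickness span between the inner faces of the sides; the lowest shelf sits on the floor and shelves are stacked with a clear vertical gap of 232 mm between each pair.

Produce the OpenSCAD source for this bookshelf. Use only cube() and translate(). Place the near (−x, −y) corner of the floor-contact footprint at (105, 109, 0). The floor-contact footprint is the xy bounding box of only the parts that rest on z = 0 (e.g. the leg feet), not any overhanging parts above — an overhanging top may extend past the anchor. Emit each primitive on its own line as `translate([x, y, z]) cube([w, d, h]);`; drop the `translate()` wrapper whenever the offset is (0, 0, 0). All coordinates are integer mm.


translate([105, 109, 0]) cube([35, 293, 1093]);
translate([703, 109, 0]) cube([35, 293, 1093]);
translate([140, 109, 0]) cube([563, 293, 22]);
translate([140, 109, 254]) cube([563, 293, 22]);
translate([140, 109, 508]) cube([563, 293, 22]);
translate([140, 109, 762]) cube([563, 293, 22]);
translate([140, 109, 1016]) cube([563, 293, 22]);


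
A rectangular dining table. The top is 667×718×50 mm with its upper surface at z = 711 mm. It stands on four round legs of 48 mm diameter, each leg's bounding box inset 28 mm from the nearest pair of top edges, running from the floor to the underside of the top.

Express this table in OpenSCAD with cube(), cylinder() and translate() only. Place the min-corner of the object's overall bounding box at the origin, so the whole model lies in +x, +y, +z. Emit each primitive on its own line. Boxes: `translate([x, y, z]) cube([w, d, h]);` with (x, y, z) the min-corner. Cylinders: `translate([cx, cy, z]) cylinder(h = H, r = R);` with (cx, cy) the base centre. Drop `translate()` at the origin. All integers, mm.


translate([0, 0, 661]) cube([667, 718, 50]);
translate([52, 52, 0]) cylinder(h = 661, r = 24);
translate([615, 52, 0]) cylinder(h = 661, r = 24);
translate([52, 666, 0]) cylinder(h = 661, r = 24);
translate([615, 666, 0]) cylinder(h = 661, r = 24);


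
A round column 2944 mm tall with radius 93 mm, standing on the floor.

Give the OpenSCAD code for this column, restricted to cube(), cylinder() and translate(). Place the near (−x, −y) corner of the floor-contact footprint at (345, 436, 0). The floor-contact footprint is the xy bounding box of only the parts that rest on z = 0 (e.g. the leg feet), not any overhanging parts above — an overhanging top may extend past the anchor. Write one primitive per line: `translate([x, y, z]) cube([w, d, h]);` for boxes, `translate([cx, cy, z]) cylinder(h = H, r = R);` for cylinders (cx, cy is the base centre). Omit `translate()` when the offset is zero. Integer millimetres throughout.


translate([438, 529, 0]) cylinder(h = 2944, r = 93);


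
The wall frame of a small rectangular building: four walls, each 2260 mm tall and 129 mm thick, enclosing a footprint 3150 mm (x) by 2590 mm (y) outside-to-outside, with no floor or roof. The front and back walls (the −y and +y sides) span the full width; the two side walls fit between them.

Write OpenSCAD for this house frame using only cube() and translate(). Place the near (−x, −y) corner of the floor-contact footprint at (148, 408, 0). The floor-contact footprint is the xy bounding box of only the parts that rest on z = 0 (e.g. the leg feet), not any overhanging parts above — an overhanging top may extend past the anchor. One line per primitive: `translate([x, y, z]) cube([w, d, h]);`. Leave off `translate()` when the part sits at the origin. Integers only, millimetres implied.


translate([148, 408, 0]) cube([3150, 129, 2260]);
translate([148, 2869, 0]) cube([3150, 129, 2260]);
translate([148, 537, 0]) cube([129, 2332, 2260]);
translate([3169, 537, 0]) cube([129, 2332, 2260]);


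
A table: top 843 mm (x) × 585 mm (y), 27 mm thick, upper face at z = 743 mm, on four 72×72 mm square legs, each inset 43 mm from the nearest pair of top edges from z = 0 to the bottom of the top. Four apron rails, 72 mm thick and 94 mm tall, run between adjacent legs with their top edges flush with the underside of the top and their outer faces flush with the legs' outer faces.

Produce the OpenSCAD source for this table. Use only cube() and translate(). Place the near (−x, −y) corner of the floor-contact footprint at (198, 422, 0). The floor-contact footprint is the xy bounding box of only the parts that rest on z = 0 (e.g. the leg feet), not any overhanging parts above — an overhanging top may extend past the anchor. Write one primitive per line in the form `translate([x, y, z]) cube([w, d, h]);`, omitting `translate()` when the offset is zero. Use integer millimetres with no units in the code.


// leg_h = 743 - 27 = 716
// apron z = 716 - 94 = 622
translate([155, 379, 716]) cube([843, 585, 27]);
translate([198, 422, 0]) cube([72, 72, 716]);
translate([883, 422, 0]) cube([72, 72, 716]);
translate([198, 849, 0]) cube([72, 72, 716]);
translate([883, 849, 0]) cube([72, 72, 716]);
translate([270, 422, 622]) cube([613, 72, 94]);
translate([270, 849, 622]) cube([613, 72, 94]);
translate([198, 494, 622]) cube([72, 355, 94]);
translate([883, 494, 622]) cube([72, 355, 94]);


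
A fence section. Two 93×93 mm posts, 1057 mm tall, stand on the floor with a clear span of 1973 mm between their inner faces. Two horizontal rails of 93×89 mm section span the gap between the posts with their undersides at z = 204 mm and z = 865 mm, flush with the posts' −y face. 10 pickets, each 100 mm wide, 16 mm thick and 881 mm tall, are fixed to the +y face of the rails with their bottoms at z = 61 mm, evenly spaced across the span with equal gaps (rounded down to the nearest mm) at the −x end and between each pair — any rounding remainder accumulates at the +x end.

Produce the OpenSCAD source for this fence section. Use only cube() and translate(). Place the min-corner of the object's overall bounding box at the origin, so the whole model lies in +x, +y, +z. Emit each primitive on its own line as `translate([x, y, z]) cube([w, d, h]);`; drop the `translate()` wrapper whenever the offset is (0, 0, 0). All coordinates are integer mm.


cube([93, 93, 1057]);
translate([2066, 0, 0]) cube([93, 93, 1057]);
translate([93, 0, 204]) cube([1973, 93, 89]);
translate([93, 0, 865]) cube([1973, 93, 89]);
translate([181, 93, 61]) cube([100, 16, 881]);
translate([369, 93, 61]) cube([100, 16, 881]);
translate([557, 93, 61]) cube([100, 16, 881]);
translate([745, 93, 61]) cube([100, 16, 881]);
translate([933, 93, 61]) cube([100, 16, 881]);
translate([1121, 93, 61]) cube([100, 16, 881]);
translate([1309, 93, 61]) cube([100, 16, 881]);
translate([1497, 93, 61]) cube([100, 16, 881]);
translate([1685, 93, 61]) cube([100, 16, 881]);
translate([1873, 93, 61]) cube([100, 16, 881]);


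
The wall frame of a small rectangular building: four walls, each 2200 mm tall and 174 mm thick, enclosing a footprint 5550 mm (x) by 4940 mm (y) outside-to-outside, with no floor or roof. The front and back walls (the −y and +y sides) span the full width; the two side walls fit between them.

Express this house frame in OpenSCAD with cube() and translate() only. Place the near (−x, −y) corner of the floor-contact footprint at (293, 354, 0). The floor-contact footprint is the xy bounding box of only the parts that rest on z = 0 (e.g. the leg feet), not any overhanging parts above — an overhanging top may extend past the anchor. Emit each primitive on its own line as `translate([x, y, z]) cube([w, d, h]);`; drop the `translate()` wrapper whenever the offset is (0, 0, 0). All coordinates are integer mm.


translate([293, 354, 0]) cube([5550, 174, 2200]);
translate([293, 5120, 0]) cube([5550, 174, 2200]);
translate([293, 528, 0]) cube([174, 4592, 2200]);
translate([5669, 528, 0]) cube([174, 4592, 2200]);


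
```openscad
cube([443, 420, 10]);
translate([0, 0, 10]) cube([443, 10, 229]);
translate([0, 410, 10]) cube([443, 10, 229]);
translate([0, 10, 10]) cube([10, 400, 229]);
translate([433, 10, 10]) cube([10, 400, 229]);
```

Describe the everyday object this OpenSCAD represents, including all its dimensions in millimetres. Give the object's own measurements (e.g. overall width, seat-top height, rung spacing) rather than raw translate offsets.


An open-topped rectangular box: outside dimensions 443×420×239 mm, with a uniform wall and base thickness of 10 mm. The base is a full 443×420 slab on the floor; four walls sit on top of the base. The front and back walls (the −y and +y sides) span the full width; the two side walls fit between them.


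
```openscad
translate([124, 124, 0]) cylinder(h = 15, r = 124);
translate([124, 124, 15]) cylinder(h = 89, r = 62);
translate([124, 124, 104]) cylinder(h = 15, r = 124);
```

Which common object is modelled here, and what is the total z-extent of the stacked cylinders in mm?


A spool. The overall height is 119 mm.

Three coaxial cylinders, large–small–large — a spool. Two 15 mm flanges and a 89 mm core give 15 + 89 + 15 = 119 mm.


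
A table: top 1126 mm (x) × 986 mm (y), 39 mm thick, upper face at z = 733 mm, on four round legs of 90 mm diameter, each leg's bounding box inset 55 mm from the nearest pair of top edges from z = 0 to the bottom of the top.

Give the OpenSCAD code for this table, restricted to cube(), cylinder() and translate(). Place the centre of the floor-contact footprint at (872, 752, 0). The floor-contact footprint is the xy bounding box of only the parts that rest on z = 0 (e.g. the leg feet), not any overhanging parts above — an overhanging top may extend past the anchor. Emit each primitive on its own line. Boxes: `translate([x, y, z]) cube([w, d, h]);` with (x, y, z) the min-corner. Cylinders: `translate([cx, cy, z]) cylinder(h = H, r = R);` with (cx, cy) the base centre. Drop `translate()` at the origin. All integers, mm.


translate([309, 259, 694]) cube([1126, 986, 39]);
translate([409, 359, 0]) cylinder(h = 694, r = 45);
translate([1335, 359, 0]) cylinder(h = 694, r = 45);
translate([409, 1145, 0]) cylinder(h = 694, r = 45);
translate([1335, 1145, 0]) cylinder(h = 694, r = 45);


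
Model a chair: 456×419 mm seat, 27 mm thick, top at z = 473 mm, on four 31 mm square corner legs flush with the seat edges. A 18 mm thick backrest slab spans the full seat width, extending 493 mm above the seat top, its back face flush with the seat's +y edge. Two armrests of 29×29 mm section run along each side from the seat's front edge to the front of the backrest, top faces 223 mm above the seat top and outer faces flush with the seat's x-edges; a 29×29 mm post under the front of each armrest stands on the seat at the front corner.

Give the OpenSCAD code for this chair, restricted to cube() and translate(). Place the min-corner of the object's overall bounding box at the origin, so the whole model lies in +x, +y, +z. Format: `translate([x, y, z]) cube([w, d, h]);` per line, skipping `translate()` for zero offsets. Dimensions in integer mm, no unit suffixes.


// leg_h = 473 - 27 = 446
// arm post h = 223 - 29 = 194
translate([0, 0, 446]) cube([456, 419, 27]);
cube([31, 31, 446]);
translate([425, 0, 0]) cube([31, 31, 446]);
translate([0, 388, 0]) cube([31, 31, 446]);
translate([425, 388, 0]) cube([31, 31, 446]);
translate([0, 401, 473]) cube([456, 18, 493]);
translate([0, 0, 667]) cube([29, 401, 29]);
translate([427, 0, 667]) cube([29, 401, 29]);
translate([0, 0, 473]) cube([29, 29, 194]);
translate([427, 0, 473]) cube([29, 29, 194]);


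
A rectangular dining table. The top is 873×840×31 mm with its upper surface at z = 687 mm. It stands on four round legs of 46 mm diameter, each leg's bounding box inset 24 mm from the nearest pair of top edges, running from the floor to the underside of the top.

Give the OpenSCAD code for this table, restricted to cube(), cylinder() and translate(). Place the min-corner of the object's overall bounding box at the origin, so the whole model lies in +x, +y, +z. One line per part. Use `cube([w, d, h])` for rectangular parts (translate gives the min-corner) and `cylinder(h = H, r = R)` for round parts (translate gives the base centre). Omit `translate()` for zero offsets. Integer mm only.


translate([0, 0, 656]) cube([873, 840, 31]);
translate([47, 47, 0]) cylinder(h = 656, r = 23);
translate([826, 47, 0]) cylinder(h = 656, r = 23);
translate([47, 793, 0]) cylinder(h = 656, r = 23);
translate([826, 793, 0]) cylinder(h = 656, r = 23);


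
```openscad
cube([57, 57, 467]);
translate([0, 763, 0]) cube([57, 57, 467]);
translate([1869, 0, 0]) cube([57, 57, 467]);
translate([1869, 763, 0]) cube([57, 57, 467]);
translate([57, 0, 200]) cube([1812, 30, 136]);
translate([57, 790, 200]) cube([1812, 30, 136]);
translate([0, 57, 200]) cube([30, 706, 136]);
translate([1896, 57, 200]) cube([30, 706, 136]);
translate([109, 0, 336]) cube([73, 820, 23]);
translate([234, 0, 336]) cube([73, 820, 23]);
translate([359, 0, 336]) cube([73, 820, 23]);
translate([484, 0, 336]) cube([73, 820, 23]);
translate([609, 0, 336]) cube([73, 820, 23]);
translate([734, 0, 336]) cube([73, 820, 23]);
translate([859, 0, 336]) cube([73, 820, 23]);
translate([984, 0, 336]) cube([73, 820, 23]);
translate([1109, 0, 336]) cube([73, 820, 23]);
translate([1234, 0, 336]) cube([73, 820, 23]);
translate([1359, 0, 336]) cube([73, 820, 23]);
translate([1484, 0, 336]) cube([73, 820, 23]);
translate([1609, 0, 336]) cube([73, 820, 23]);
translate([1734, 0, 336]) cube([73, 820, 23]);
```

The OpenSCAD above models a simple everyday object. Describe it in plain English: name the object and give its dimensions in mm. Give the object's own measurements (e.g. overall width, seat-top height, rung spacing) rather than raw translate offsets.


A bed frame 1926 mm long (x) by 820 mm wide (y). Four 57×57 mm corner posts, 467 mm tall, at the corners of the footprint. Four rails of 30 mm thickness and 136 mm height run between adjacent posts with their undersides at z = 200 mm, their outer faces flush with the outside of the frame (the two x-running rails run between the posts' inner faces; the two y-running rails run between the posts' inner faces). 14 slats, each 73 mm wide (x) and 23 mm thick, lie across the top of the two x-running rails, running the full 820 mm width of the frame in y; along x they sit between the end posts with a 52 mm gap after the −x posts and between neighbouring slats, leaving 62 mm before the +x posts.


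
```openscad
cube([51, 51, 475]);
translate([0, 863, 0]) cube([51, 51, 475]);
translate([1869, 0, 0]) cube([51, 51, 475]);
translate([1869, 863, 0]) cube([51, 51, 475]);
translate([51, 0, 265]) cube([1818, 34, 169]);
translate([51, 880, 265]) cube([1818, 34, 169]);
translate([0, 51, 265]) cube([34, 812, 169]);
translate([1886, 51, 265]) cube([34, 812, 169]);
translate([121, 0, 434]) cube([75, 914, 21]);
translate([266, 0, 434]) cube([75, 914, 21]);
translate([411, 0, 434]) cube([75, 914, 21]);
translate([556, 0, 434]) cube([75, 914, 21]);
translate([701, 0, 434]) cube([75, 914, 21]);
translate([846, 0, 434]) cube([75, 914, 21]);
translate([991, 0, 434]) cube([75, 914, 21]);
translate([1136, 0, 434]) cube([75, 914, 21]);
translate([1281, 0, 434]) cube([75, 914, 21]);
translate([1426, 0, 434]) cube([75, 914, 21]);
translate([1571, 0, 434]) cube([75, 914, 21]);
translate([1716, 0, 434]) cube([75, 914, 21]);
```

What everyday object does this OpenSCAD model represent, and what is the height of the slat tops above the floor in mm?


A bed frame. The slat-top height is 455 mm.

Four posts, four rails, and a row of slats — a bed frame. Slats sit on the rails at z = 265 + 169 = 434; with slat thickness 21, the top is 455 mm.


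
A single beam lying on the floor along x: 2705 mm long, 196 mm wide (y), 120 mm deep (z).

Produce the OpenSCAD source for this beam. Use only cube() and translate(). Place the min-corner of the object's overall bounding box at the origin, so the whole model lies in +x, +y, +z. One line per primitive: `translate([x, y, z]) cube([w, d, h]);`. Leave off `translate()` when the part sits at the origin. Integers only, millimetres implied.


cube([2705, 196, 120]);


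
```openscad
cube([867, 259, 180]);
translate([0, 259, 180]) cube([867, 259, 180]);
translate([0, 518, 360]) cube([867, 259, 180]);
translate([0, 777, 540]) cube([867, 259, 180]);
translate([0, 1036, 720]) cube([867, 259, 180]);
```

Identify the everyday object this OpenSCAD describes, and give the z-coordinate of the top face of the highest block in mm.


A staircase. The total rise is 900 mm.

5 identical blocks, each offset up and back from the previous — a staircase. Each step is 180 mm tall and there are 5 of them, so the total rise is 5 × 180 = 900 mm.


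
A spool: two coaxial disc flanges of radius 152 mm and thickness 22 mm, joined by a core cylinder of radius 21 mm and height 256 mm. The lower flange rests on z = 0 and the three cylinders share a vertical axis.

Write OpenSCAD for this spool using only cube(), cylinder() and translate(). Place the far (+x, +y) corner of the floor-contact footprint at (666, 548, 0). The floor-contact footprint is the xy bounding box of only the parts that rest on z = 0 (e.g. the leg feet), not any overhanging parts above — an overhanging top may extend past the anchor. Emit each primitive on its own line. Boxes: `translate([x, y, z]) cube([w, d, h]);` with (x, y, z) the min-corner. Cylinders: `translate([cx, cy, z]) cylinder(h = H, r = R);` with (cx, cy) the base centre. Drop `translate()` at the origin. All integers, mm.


translate([514, 396, 0]) cylinder(h = 22, r = 152);
translate([514, 396, 22]) cylinder(h = 256, r = 21);
translate([514, 396, 278]) cylinder(h = 22, r = 152);


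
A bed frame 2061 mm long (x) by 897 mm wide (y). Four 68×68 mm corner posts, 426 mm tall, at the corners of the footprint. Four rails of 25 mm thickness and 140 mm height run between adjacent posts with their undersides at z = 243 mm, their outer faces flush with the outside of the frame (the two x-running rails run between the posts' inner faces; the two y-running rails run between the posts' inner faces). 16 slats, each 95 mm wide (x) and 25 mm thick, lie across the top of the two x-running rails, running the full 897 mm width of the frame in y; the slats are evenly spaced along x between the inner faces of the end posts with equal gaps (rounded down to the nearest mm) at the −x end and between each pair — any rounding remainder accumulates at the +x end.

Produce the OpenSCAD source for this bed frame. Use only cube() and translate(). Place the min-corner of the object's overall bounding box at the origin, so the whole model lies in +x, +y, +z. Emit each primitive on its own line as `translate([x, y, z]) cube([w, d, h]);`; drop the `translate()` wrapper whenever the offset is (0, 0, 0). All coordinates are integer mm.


cube([68, 68, 426]);
translate([0, 829, 0]) cube([68, 68, 426]);
translate([1993, 0, 0]) cube([68, 68, 426]);
translate([1993, 829, 0]) cube([68, 68, 426]);
translate([68, 0, 243]) cube([1925, 25, 140]);
translate([68, 872, 243]) cube([1925, 25, 140]);
translate([0, 68, 243]) cube([25, 761, 140]);
translate([2036, 68, 243]) cube([25, 761, 140]);
translate([91, 0, 383]) cube([95, 897, 25]);
translate([209, 0, 383]) cube([95, 897, 25]);
translate([327, 0, 383]) cube([95, 897, 25]);
translate([445, 0, 383]) cube([95, 897, 25]);
translate([563, 0, 383]) cube([95, 897, 25]);
translate([681, 0, 383]) cube([95, 897, 25]);
translate([799, 0, 383]) cube([95, 897, 25]);
translate([917, 0, 383]) cube([95, 897, 25]);
translate([1035, 0, 383]) cube([95, 897, 25]);
translate([1153, 0, 383]) cube([95, 897, 25]);
translate([1271, 0, 383]) cube([95, 897, 25]);
translate([1389, 0, 383]) cube([95, 897, 25]);
translate([1507, 0, 383]) cube([95, 897, 25]);
translate([1625, 0, 383]) cube([95, 897, 25]);
translate([1743, 0, 383]) cube([95, 897, 25]);
translate([1861, 0, 383]) cube([95, 897, 25]);


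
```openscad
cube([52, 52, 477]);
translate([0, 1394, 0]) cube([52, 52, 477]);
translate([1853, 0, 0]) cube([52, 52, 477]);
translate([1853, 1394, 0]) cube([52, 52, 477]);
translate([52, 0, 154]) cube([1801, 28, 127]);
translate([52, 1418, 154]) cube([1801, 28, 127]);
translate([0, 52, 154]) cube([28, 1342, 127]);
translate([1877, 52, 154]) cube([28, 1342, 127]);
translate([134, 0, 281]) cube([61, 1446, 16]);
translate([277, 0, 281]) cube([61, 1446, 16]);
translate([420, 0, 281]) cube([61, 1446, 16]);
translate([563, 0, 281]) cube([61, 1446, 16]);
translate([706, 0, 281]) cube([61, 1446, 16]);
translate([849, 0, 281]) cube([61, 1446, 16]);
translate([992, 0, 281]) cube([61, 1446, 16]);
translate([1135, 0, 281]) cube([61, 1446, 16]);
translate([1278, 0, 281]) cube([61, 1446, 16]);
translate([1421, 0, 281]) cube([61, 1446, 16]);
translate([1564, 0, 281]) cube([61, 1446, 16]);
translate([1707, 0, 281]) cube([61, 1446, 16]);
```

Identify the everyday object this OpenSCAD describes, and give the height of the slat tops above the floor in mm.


A bed frame. The slat-top height is 297 mm.

Four posts, four rails, and a row of slats — a bed frame. Slats sit on the rails at z = 154 + 127 = 281; with slat thickness 16, the top is 297 mm.


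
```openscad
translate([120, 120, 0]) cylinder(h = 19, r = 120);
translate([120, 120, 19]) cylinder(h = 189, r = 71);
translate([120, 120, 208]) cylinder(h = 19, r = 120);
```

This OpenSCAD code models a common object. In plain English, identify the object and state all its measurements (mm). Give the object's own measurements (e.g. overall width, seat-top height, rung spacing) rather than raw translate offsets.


A spool: two coaxial disc flanges of radius 120 mm and thickness 19 mm, joined by a core cylinder of radius 71 mm and height 189 mm. The lower flange rests on z = 0 and the three cylinders share a vertical axis.


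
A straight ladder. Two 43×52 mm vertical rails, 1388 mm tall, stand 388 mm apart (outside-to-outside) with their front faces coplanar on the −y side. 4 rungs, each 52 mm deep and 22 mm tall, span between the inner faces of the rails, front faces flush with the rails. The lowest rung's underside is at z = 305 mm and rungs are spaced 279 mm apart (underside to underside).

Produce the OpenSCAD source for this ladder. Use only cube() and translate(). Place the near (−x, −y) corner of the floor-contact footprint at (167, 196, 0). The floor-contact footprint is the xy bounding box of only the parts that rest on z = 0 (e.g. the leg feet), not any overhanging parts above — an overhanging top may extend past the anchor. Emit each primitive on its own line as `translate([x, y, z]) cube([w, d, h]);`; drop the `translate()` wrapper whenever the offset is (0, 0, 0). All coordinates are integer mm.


// rung span = 388 - 2*43 = 302
// rung[k] z = 305 + k*279
translate([167, 196, 0]) cube([43, 52, 1388]);
translate([512, 196, 0]) cube([43, 52, 1388]);
translate([210, 196, 305]) cube([302, 52, 22]);
translate([210, 196, 584]) cube([302, 52, 22]);
translate([210, 196, 863]) cube([302, 52, 22]);
translate([210, 196, 1142]) cube([302, 52, 22]);


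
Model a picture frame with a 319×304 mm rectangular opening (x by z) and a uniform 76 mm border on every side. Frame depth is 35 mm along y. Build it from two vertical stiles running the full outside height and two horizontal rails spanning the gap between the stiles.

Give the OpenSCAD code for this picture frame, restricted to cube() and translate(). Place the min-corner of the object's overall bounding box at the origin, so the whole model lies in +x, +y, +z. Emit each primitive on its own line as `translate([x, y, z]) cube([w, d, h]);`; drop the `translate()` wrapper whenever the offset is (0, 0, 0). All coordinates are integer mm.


cube([76, 35, 456]);
translate([395, 0, 0]) cube([76, 35, 456]);
translate([76, 0, 0]) cube([319, 35, 76]);
translate([76, 0, 380]) cube([319, 35, 76]);


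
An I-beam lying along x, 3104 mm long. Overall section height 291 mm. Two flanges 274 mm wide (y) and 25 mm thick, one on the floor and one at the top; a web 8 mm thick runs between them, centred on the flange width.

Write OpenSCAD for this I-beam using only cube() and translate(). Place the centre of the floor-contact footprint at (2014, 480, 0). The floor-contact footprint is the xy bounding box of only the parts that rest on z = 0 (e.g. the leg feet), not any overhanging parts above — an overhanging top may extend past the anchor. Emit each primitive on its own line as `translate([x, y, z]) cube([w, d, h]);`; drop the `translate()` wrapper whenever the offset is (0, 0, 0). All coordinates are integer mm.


translate([462, 343, 0]) cube([3104, 274, 25]);
translate([462, 476, 25]) cube([3104, 8, 241]);
translate([462, 343, 266]) cube([3104, 274, 25]);


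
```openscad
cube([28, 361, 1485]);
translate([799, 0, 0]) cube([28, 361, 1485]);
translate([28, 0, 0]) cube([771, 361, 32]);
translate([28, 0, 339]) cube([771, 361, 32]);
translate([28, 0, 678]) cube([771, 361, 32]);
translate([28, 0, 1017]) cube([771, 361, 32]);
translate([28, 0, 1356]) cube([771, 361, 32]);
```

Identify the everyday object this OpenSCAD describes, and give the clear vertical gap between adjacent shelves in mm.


A bookshelf. The clear shelf gap is 307 mm.

Two tall side panels with 5 horizontal boards between them — a bookshelf. The first two shelf undersides are at z = 0 and z = 339; with shelf thickness 32, the clear gap is 339 − 0 − 32 = 307 mm.


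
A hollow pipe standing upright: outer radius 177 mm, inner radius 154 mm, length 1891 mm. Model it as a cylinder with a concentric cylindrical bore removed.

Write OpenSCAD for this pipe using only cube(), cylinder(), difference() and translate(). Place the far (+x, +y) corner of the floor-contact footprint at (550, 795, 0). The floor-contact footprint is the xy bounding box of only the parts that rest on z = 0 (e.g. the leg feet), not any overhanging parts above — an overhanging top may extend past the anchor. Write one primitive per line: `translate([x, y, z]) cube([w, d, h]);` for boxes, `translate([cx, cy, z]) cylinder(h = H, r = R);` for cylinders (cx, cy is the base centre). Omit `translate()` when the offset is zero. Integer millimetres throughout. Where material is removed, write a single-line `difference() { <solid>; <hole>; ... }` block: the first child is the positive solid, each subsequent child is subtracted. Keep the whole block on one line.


difference() { translate([373, 618, 0]) cylinder(h = 1891, r = 177); translate([373, 618, 0]) cylinder(h = 1891, r = 154); }
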